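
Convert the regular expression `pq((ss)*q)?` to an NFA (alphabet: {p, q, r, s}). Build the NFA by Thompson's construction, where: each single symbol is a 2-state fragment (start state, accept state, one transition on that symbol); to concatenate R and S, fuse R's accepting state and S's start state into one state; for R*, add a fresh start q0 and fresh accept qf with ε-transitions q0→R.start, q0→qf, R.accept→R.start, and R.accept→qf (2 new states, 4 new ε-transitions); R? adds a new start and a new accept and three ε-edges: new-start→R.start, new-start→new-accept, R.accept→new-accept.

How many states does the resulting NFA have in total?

Bottom-up over the parse tree:
Each of the 5 symbol leaves contributes a 2-state fragment.
  ss — 3 states
  (ss)* — 5 states
  (ss)*q — 6 states
  ((ss)*q)? — 8 states
  pq((ss)*q)? — 10 states

10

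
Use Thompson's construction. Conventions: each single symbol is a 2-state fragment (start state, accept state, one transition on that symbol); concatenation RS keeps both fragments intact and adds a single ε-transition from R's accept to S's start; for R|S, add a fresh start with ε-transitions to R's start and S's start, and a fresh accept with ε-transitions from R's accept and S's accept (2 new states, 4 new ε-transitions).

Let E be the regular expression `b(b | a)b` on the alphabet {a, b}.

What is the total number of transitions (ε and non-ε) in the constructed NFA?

10

Building bottom-up:
Each of the 4 symbol leaves contributes 1 transition (1 symbol, 0 ε).
  b | a — 6 transitions (2 symbol, 4 ε)
  b(b | a)b — 10 transitions (4 symbol, 6 ε)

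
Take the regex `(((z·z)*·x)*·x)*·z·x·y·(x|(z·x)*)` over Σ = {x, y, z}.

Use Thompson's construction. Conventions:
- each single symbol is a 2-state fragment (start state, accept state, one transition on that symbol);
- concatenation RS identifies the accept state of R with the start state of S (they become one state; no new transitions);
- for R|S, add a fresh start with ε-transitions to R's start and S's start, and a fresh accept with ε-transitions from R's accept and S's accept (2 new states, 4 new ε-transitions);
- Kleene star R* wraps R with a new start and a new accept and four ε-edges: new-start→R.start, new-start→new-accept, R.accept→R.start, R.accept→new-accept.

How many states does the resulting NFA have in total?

By structural recursion:
Each of the 10 symbol leaves contributes a 2-state fragment.
  z·z = 3 states
  (z·z)* = 5 states
  (z·z)*·x = 6 states
  ((z·z)*·x)* = 8 states
  ((z·z)*·x)*·x = 9 states
  (((z·z)*·x)*·x)* = 11 states
  z·x = 3 states
  (z·x)* = 5 states
  x|(z·x)* = 9 states
  (((z·z)*·x)*·x)*·z·x·y·(x|(z·x)*) = 22 states

22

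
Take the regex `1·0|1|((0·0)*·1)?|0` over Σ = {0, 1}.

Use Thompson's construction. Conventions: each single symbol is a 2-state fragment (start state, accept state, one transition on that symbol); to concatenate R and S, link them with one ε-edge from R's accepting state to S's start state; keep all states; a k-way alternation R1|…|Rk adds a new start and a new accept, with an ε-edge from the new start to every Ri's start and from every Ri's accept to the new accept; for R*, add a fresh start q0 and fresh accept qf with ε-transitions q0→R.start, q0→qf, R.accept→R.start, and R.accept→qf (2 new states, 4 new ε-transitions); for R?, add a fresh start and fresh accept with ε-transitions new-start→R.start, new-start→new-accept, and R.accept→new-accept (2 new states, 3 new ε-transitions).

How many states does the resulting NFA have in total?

20

Bottom-up over the parse tree:
Each of the 7 symbol leaves contributes a 2-state fragment.
  1·0 — 4 states
  0·0 — 4 states
  (0·0)* — 6 states
  (0·0)*·1 — 8 states
  ((0·0)*·1)? — 10 states
  1·0|1|((0·0)*·1)?|0 — 20 states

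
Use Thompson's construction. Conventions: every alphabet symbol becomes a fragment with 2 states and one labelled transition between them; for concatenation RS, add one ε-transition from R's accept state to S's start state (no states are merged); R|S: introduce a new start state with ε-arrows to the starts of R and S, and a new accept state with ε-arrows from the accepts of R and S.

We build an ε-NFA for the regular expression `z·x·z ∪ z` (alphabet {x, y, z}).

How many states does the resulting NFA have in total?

10

By structural recursion:
Each of the 4 symbol leaves contributes a 2-state fragment.
  z·x·z = 6 states
  z·x·z ∪ z = 10 states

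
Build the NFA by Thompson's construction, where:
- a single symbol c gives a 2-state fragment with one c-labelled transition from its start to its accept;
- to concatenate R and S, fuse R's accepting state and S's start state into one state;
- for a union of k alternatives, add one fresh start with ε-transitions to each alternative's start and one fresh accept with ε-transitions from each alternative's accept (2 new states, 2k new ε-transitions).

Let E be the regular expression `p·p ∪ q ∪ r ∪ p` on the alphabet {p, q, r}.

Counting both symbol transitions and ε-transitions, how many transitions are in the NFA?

Per subexpression:
Each of the 5 symbol leaves contributes 1 transition (1 symbol, 0 ε).
  p·p : 2 transitions (2 symbol, 0 ε)
  p·p ∪ q ∪ r ∪ p : 13 transitions (5 symbol, 8 ε)

13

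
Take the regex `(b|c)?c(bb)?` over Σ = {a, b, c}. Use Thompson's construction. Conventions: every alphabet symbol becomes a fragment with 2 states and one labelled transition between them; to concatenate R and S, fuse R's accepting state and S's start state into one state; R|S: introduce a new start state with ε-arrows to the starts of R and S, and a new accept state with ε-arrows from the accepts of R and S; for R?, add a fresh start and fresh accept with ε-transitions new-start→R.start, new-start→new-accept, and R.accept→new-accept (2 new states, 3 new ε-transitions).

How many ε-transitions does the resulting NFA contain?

Recursing over subexpressions:
Each of the 5 symbol leaves contributes 0 ε-transitions.
  b|c = 4 ε-transitions
  (b|c)? = 7 ε-transitions
  bb = 0 ε-transitions
  (bb)? = 3 ε-transitions
  (b|c)?c(bb)? = 10 ε-transitions

10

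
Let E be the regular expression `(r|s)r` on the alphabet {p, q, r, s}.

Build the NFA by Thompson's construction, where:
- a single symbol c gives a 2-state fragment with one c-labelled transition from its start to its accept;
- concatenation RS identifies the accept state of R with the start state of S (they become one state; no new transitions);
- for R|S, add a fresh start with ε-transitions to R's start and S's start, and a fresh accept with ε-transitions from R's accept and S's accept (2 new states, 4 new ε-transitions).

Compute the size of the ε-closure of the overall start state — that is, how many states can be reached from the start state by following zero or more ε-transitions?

3

Work bottom-up. For each fragment F, track |ε-closure(F.start)| and whether F's accept lies in that closure (i.e. whether F accepts ε). A single-symbol fragment has closure size 1 and does not accept ε.
  r|s — |closure| = 1 + 1 + 1 = 3 (the new accept is not ε-reachable since no branch accepts ε)
  (r|s)r — same as the first factor's closure: |closure| = 3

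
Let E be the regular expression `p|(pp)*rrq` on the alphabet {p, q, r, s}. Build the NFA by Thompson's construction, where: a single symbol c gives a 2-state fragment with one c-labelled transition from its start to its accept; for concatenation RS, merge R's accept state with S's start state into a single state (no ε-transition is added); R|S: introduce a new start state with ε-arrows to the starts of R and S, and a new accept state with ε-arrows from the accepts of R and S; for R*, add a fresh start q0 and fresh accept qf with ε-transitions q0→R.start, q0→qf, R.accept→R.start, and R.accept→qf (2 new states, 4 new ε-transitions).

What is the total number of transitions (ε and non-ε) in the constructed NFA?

By structural recursion:
Each of the 6 symbol leaves contributes 1 transition (1 symbol, 0 ε).
  pp → 2 transitions (2 symbol, 0 ε)
  (pp)* → 6 transitions (2 symbol, 4 ε)
  (pp)*rrq → 9 transitions (5 symbol, 4 ε)
  p|(pp)*rrq → 14 transitions (6 symbol, 8 ε)

14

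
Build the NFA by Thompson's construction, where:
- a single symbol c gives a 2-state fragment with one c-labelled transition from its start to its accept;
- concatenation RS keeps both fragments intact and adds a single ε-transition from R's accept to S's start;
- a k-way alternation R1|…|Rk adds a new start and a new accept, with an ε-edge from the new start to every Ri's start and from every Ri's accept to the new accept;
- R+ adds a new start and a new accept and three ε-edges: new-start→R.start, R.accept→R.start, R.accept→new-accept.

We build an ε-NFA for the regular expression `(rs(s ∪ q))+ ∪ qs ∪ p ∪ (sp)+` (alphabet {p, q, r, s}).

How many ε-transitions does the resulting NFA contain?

22

By structural recursion:
Each of the 9 symbol leaves contributes 0 ε-transitions.
  s ∪ q — 4 ε-transitions
  rs(s ∪ q) — 6 ε-transitions
  (rs(s ∪ q))+ — 9 ε-transitions
  qs — 1 ε-transition
  sp — 1 ε-transition
  (sp)+ — 4 ε-transitions
  (rs(s ∪ q))+ ∪ qs ∪ p ∪ (sp)+ — 22 ε-transitions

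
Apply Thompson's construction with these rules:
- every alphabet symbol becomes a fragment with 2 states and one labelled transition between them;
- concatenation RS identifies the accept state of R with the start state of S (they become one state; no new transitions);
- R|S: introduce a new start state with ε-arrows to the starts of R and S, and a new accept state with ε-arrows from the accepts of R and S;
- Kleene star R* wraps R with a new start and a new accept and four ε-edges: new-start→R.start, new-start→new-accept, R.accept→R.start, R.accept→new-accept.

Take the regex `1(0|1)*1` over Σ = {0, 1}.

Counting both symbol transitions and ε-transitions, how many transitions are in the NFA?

12

By structural recursion:
Each of the 4 symbol leaves contributes 1 transition (1 symbol, 0 ε).
  0|1 : 6 transitions (2 symbol, 4 ε)
  (0|1)* : 10 transitions (2 symbol, 8 ε)
  1(0|1)*1 : 12 transitions (4 symbol, 8 ε)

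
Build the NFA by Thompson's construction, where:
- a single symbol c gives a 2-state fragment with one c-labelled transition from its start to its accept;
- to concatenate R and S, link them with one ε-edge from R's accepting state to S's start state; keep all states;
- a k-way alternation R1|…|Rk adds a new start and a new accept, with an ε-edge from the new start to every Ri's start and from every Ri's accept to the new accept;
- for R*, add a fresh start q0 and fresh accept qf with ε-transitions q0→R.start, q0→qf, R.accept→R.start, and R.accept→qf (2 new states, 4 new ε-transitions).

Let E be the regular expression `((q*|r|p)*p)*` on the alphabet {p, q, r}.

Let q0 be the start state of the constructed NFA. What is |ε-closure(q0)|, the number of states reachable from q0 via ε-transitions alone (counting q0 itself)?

12

Let C(F) = |ε-closure(F.start)| within fragment F, and note whether F accepts ε. Symbol fragments have C = 1 and do not accept ε. Then:
  q* : the star's fresh start ε-reaches both the body's start and the fresh accept: |closure| = 2 + 1 = 3
  q*|r|p : |closure| = 1 (new start) + (3 + 1 + 1) + 1 (new accept, since some branch ε-reaches its own accept) = 7
  (q*|r|p)* : |closure| = 1 (new start) + 7 (body) + 1 (new accept) = 9
  (q*|r|p)*p : the left operand accepts ε, so the closure extends into the next operand (via the concat ε-link); |closure| = 9 + 1 = 10
  ((q*|r|p)*p)* : new start has ε-edges to the inner start and to the new accept, so |closure| = 2 + 10 = 12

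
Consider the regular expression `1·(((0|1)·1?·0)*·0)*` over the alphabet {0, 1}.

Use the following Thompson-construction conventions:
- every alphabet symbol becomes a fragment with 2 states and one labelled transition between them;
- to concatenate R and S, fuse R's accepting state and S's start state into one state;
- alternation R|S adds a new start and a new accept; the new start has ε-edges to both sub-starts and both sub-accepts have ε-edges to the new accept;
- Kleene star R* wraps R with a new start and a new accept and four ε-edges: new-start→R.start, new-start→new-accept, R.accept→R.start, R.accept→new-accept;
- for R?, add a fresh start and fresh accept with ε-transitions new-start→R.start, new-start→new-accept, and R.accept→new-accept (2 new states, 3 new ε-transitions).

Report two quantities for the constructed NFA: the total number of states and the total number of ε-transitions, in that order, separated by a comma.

16, 15

Building bottom-up:
Each of the 6 symbol leaves contributes 2 states and 0 ε-transitions.
  0|1 → 6 states, 4 ε-transitions
  1? → 4 states, 3 ε-transitions
  (0|1)·1?·0 → 10 states, 7 ε-transitions
  ((0|1)·1?·0)* → 12 states, 11 ε-transitions
  ((0|1)·1?·0)*·0 → 13 states, 11 ε-transitions
  (((0|1)·1?·0)*·0)* → 15 states, 15 ε-transitions
  1·(((0|1)·1?·0)*·0)* → 16 states, 15 ε-transitions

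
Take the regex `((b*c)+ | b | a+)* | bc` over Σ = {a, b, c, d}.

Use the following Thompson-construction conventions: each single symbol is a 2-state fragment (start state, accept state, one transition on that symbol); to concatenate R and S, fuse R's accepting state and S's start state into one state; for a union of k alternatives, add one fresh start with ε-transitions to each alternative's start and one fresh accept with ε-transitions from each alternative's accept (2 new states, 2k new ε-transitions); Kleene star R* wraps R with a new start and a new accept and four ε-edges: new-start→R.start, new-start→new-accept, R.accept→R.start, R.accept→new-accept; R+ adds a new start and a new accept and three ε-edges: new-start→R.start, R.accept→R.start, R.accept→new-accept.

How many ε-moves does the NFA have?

Per subexpression:
Each of the 6 symbol leaves contributes 0 ε-transitions.
  b* = 4 ε-transitions
  b*c = 4 ε-transitions
  (b*c)+ = 7 ε-transitions
  a+ = 3 ε-transitions
  (b*c)+ | b | a+ = 16 ε-transitions
  ((b*c)+ | b | a+)* = 20 ε-transitions
  bc = 0 ε-transitions
  ((b*c)+ | b | a+)* | bc = 24 ε-transitions

24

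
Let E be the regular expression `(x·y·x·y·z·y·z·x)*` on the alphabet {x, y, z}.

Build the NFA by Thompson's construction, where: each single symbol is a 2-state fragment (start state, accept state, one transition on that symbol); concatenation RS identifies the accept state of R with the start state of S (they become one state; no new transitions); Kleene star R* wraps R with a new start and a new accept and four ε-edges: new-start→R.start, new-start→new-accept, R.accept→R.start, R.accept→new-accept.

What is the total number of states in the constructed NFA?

11

Per subexpression:
Each of the 8 symbol leaves contributes a 2-state fragment.
  x·y·x·y·z·y·z·x → 9 states
  (x·y·x·y·z·y·z·x)* → 11 states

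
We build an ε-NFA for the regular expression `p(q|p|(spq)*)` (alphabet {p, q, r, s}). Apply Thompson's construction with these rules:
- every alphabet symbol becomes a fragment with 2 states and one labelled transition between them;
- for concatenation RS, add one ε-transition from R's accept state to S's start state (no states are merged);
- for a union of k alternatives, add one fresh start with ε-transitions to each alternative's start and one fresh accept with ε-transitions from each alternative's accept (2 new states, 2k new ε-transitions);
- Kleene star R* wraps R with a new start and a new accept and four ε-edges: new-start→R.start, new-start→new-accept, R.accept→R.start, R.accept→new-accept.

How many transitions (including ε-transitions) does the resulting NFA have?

19

By structural recursion:
Each of the 6 symbol leaves contributes 1 transition (1 symbol, 0 ε).
  spq : 5 transitions (3 symbol, 2 ε)
  (spq)* : 9 transitions (3 symbol, 6 ε)
  q|p|(spq)* : 17 transitions (5 symbol, 12 ε)
  p(q|p|(spq)*) : 19 transitions (6 symbol, 13 ε)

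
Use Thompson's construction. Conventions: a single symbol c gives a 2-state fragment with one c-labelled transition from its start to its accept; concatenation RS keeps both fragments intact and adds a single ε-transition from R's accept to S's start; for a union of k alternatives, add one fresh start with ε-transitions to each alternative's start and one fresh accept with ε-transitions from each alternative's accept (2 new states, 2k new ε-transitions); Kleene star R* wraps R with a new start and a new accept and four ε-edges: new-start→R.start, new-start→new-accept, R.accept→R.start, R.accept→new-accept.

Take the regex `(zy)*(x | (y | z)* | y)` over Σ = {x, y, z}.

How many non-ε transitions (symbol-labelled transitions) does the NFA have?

6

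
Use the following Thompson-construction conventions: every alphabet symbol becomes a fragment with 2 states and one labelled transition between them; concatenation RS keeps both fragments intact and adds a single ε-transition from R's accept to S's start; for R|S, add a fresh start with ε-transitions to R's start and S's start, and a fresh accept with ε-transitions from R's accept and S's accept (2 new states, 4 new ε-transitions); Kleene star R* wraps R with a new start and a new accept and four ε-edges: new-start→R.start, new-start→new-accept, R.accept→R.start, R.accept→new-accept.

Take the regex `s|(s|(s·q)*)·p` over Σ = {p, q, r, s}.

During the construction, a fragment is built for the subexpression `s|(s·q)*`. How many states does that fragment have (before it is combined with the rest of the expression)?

Fragment for `s|(s·q)*`:
Each of the 3 symbol leaves contributes a 2-state fragment.
  s·q — 4 states
  (s·q)* — 6 states
  s|(s·q)* — 10 states

10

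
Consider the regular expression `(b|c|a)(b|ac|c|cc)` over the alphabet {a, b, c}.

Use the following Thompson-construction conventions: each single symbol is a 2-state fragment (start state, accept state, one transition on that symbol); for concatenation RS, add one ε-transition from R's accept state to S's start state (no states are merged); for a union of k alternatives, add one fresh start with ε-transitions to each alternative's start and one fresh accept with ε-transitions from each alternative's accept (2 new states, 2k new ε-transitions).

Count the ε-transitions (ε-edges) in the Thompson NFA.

17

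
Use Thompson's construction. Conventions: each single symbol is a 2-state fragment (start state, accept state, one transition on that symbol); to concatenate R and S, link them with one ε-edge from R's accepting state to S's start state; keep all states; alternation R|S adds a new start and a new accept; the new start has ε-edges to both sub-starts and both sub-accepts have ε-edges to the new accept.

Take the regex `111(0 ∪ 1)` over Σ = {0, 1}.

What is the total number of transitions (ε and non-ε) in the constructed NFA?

12

Bottom-up over the parse tree:
Each of the 5 symbol leaves contributes 1 transition (1 symbol, 0 ε).
  0 ∪ 1 = 6 transitions (2 symbol, 4 ε)
  111(0 ∪ 1) = 12 transitions (5 symbol, 7 ε)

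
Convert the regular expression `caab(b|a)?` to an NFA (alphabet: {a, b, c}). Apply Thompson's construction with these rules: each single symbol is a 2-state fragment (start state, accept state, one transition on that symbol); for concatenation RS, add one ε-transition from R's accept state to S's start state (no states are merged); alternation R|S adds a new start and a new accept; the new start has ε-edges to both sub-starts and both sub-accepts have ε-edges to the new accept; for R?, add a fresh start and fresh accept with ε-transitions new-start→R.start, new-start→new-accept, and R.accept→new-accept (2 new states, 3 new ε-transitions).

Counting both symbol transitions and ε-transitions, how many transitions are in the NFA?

Bottom-up over the parse tree:
Each of the 6 symbol leaves contributes 1 transition (1 symbol, 0 ε).
  b|a — 6 transitions (2 symbol, 4 ε)
  (b|a)? — 9 transitions (2 symbol, 7 ε)
  caab(b|a)? — 17 transitions (6 symbol, 11 ε)

17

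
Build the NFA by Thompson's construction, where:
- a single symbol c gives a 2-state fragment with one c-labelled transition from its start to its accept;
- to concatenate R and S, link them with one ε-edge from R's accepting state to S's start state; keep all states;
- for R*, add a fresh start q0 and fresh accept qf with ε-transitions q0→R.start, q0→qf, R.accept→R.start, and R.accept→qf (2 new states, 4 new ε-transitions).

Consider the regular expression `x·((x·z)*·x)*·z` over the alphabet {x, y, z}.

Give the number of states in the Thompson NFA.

By structural recursion:
Each of the 5 symbol leaves contributes a 2-state fragment.
  x·z — 4 states
  (x·z)* — 6 states
  (x·z)*·x — 8 states
  ((x·z)*·x)* — 10 states
  x·((x·z)*·x)*·z — 14 states

14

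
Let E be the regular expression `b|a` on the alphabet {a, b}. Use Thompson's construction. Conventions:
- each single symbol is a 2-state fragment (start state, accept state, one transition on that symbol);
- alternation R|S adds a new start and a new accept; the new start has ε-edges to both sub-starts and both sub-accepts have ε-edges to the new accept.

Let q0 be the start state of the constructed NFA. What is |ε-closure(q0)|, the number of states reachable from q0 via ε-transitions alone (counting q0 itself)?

Let C(F) = |ε-closure(F.start)| within fragment F, and note whether F accepts ε. Symbol fragments have C = 1 and do not accept ε. Then:
  b|a : C = 1 + 1 + 1 = 3 (the new accept is not ε-reachable since no branch accepts ε)

3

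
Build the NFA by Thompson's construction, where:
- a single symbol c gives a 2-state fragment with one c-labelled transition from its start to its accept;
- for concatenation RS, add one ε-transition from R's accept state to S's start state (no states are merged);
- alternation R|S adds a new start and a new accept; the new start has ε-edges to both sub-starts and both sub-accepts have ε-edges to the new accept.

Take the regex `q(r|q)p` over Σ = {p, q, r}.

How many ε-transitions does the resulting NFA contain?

6

Bottom-up over the parse tree:
Each of the 4 symbol leaves contributes 0 ε-transitions.
  r|q : 4 ε-transitions
  q(r|q)p : 6 ε-transitions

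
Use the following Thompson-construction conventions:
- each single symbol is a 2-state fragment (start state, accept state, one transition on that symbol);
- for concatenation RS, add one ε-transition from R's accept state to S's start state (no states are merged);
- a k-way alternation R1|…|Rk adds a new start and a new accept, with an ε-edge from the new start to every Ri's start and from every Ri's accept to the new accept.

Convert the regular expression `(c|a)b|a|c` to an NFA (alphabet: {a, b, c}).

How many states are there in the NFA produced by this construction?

Building bottom-up:
Each of the 5 symbol leaves contributes a 2-state fragment.
  c|a — 6 states
  (c|a)b — 8 states
  (c|a)b|a|c — 14 states

14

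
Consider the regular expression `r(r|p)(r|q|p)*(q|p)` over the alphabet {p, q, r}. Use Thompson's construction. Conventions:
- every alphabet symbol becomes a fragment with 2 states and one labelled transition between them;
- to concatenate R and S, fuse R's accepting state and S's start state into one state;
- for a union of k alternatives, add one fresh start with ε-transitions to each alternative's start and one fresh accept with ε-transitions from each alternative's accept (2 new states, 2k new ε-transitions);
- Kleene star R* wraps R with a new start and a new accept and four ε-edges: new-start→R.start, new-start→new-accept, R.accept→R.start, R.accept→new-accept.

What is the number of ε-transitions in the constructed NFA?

18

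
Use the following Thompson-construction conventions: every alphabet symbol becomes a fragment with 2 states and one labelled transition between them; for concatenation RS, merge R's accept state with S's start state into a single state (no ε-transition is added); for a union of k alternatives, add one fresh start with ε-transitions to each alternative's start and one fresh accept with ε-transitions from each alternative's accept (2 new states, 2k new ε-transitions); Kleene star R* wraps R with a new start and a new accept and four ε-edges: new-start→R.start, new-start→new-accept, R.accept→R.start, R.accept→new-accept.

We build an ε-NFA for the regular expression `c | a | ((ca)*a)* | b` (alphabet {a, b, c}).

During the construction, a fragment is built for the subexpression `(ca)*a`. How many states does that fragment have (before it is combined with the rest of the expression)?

Fragment for `(ca)*a`:
Each of the 3 symbol leaves contributes a 2-state fragment.
  ca = 3 states
  (ca)* = 5 states
  (ca)*a = 6 states

6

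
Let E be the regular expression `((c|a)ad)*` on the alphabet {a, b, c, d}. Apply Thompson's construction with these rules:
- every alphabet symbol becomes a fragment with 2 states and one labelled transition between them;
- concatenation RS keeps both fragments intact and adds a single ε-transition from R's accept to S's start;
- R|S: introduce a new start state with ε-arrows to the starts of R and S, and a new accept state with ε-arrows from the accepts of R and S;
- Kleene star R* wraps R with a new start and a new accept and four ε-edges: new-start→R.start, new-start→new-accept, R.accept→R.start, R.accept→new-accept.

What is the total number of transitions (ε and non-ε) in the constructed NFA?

Bottom-up over the parse tree:
Each of the 4 symbol leaves contributes 1 transition (1 symbol, 0 ε).
  c|a → 6 transitions (2 symbol, 4 ε)
  (c|a)ad → 10 transitions (4 symbol, 6 ε)
  ((c|a)ad)* → 14 transitions (4 symbol, 10 ε)

14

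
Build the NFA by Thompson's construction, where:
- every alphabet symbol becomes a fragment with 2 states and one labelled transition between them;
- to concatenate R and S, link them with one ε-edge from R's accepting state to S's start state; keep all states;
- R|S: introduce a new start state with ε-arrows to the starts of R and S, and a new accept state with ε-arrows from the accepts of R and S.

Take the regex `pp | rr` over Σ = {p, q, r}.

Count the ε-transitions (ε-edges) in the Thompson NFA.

Building bottom-up:
Each of the 4 symbol leaves contributes 0 ε-transitions.
  pp → 1 ε-transition
  rr → 1 ε-transition
  pp | rr → 6 ε-transitions

6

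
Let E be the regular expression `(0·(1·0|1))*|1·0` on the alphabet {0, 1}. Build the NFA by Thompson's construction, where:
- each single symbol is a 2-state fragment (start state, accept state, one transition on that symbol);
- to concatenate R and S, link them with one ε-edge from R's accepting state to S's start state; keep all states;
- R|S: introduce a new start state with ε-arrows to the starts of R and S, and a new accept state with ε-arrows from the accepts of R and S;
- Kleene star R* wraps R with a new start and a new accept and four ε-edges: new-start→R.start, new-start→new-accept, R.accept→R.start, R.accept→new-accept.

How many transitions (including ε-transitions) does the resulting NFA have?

21

Per subexpression:
Each of the 6 symbol leaves contributes 1 transition (1 symbol, 0 ε).
  1·0 → 3 transitions (2 symbol, 1 ε)
  1·0|1 → 8 transitions (3 symbol, 5 ε)
  0·(1·0|1) → 10 transitions (4 symbol, 6 ε)
  (0·(1·0|1))* → 14 transitions (4 symbol, 10 ε)
  1·0 → 3 transitions (2 symbol, 1 ε)
  (0·(1·0|1))*|1·0 → 21 transitions (6 symbol, 15 ε)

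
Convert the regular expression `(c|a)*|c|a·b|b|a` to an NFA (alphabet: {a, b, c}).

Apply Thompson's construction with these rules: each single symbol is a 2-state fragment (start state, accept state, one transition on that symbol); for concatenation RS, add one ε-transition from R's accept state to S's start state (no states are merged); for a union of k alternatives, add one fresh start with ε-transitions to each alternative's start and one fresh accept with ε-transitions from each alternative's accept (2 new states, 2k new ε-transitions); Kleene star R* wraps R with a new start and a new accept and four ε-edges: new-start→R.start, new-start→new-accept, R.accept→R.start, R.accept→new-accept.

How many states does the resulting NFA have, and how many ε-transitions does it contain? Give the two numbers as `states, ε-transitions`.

20, 19

Recursing over subexpressions:
Each of the 7 symbol leaves contributes 2 states and 0 ε-transitions.
  c|a → 6 states, 4 ε-transitions
  (c|a)* → 8 states, 8 ε-transitions
  a·b → 4 states, 1 ε-transition
  (c|a)*|c|a·b|b|a → 20 states, 19 ε-transitions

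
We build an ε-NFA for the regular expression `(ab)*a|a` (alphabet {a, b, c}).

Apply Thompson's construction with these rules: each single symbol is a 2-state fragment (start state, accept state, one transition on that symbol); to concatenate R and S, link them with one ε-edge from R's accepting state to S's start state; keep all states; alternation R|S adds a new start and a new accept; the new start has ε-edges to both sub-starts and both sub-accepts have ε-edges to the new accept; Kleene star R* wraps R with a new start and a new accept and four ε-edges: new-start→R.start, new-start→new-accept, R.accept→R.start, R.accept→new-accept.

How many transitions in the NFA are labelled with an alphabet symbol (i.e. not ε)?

By structural recursion:
Each of the 4 symbol leaves contributes exactly 1 symbol transition.
  ab : 2 symbol transitions
  (ab)* : 2 symbol transitions
  (ab)*a : 3 symbol transitions
  (ab)*a|a : 4 symbol transitions

4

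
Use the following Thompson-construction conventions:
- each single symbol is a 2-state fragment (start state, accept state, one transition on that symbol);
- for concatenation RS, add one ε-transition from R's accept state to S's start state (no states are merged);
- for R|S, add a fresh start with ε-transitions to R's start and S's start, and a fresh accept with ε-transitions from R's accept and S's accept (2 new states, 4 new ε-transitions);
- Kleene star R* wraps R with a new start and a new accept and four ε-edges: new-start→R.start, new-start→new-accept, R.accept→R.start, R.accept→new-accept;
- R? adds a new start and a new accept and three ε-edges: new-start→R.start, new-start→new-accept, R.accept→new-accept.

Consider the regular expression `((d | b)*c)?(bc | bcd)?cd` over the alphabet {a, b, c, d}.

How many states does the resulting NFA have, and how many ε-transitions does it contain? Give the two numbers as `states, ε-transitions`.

30, 25

Recursing over subexpressions:
Each of the 10 symbol leaves contributes 2 states and 0 ε-transitions.
  d | b — 6 states, 4 ε-transitions
  (d | b)* — 8 states, 8 ε-transitions
  (d | b)*c — 10 states, 9 ε-transitions
  ((d | b)*c)? — 12 states, 12 ε-transitions
  bc — 4 states, 1 ε-transition
  bcd — 6 states, 2 ε-transitions
  bc | bcd — 12 states, 7 ε-transitions
  (bc | bcd)? — 14 states, 10 ε-transitions
  ((d | b)*c)?(bc | bcd)?cd — 30 states, 25 ε-transitions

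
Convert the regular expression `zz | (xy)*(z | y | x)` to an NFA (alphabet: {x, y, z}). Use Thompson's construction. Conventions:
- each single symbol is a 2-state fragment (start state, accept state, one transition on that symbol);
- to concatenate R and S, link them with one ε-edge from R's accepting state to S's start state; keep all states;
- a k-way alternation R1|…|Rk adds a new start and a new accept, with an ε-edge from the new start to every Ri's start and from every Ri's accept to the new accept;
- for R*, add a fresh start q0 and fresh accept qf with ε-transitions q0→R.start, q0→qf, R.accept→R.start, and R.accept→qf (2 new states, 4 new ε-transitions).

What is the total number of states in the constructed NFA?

20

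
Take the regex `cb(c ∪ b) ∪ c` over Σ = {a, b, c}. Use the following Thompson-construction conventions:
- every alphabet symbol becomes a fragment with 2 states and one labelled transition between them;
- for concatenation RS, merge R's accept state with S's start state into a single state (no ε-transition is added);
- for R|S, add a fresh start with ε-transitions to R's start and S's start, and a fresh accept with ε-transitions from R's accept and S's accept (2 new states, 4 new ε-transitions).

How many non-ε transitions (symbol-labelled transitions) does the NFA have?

5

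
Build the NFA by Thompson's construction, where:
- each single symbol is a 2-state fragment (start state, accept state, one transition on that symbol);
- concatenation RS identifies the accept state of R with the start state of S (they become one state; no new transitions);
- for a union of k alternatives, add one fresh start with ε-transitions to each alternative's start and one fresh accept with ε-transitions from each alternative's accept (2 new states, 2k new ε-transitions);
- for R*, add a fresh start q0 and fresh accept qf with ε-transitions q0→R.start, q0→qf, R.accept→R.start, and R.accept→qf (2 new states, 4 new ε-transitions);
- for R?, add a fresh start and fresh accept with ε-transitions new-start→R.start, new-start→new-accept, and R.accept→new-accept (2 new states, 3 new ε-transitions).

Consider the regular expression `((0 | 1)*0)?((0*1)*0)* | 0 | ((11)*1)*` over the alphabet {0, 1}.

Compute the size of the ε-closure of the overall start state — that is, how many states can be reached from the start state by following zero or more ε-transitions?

Let C(F) = |ε-closure(F.start)| within fragment F, and note whether F accepts ε. Symbol fragments have C = 1 and do not accept ε. Then:
  0 | 1 — new start ε-reaches every alternative's start; none of them accept ε, so the new accept is not reached: |closure| = 1 + 1 + 1 = 3
  (0 | 1)* — the star's fresh start ε-reaches both the body's start and the fresh accept: |closure| = 2 + 3 = 5
  (0 | 1)*0 — |closure| = 5 + (1−1) = 5 (closure spills across the concat boundary because the left factor accepts ε)
  ((0 | 1)*0)? — new start has ε-edges to the inner start and to the new accept, so |closure| = 2 + 5 = 7
  0* — the star's fresh start ε-reaches both the body's start and the fresh accept: |closure| = 2 + 1 = 3
  0*1 — |closure| = 3 + (1−1) = 3 (closure spills across the concat boundary because the left factor accepts ε)
  (0*1)* — the star's fresh start ε-reaches both the body's start and the fresh accept: |closure| = 2 + 3 = 5
  (0*1)*0 — the left operand accepts ε, so the closure extends into the next operand (the shared merged state is already counted); |closure| = 5 + (1−1) = 5
  ((0*1)*0)* — |closure| = 1 (new start) + 5 (body) + 1 (new accept) = 7
  ((0 | 1)*0)?((0*1)*0)* — |closure| = 7 + (7−1) = 13 (closure spills across the concat boundary because the left factor accepts ε)
  11 — same as the first factor's closure: |closure| = 1
  (11)* — |closure| = 1 (new start) + 1 (body) + 1 (new accept) = 3
  (11)*1 — |closure| = 3 + (1−1) = 3 (closure spills across the concat boundary because the left factor accepts ε)
  ((11)*1)* — the star's fresh start ε-reaches both the body's start and the fresh accept: |closure| = 2 + 3 = 5
  ((0 | 1)*0)?((0*1)*0)* | 0 | ((11)*1)* — new start ε-reaches every alternative's start; at least one alternative accepts ε, so the union's new accept is reached too: |closure| = 1 + 13 + 1 + 5 + 1 = 21

21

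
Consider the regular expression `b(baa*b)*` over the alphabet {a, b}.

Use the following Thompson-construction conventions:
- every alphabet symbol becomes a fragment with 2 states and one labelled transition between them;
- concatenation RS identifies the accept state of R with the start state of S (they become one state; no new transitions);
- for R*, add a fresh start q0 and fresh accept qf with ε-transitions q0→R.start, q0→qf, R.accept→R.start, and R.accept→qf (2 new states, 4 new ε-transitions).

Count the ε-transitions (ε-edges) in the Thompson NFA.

By structural recursion:
Each of the 5 symbol leaves contributes 0 ε-transitions.
  a* → 4 ε-transitions
  baa*b → 4 ε-transitions
  (baa*b)* → 8 ε-transitions
  b(baa*b)* → 8 ε-transitions

8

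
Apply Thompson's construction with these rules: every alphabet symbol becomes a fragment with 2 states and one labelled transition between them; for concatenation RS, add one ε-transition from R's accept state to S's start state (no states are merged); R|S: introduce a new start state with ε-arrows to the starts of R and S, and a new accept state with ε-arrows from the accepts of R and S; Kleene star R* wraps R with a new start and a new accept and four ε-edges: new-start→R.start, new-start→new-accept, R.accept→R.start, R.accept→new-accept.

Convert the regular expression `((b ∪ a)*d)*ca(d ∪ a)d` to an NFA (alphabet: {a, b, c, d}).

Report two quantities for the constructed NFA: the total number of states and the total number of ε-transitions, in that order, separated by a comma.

24, 21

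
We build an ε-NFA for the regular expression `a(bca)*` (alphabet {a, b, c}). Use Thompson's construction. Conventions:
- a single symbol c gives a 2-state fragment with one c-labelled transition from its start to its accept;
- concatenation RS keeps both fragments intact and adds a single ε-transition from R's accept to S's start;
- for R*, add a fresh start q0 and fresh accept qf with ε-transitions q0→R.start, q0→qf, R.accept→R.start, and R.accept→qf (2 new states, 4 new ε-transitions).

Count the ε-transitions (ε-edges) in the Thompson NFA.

7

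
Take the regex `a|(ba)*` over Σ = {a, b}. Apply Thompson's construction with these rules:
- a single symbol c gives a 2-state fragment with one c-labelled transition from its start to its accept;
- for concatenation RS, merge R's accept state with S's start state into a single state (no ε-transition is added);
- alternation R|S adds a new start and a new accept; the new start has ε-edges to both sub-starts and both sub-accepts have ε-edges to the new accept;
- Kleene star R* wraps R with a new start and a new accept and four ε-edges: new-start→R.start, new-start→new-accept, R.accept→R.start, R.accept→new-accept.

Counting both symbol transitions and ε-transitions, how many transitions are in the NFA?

11

Building bottom-up:
Each of the 3 symbol leaves contributes 1 transition (1 symbol, 0 ε).
  ba = 2 transitions (2 symbol, 0 ε)
  (ba)* = 6 transitions (2 symbol, 4 ε)
  a|(ba)* = 11 transitions (3 symbol, 8 ε)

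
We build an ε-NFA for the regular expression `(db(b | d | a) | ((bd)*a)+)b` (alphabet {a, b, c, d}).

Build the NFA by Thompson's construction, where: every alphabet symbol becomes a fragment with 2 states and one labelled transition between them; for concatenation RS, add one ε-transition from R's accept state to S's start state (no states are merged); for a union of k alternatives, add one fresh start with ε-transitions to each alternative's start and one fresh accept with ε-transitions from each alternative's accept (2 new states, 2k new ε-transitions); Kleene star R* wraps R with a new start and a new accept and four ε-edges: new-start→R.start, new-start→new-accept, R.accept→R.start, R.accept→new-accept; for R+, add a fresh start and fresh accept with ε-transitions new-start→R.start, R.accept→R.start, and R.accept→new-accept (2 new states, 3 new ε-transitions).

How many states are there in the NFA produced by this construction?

Bottom-up over the parse tree:
Each of the 9 symbol leaves contributes a 2-state fragment.
  b | d | a — 8 states
  db(b | d | a) — 12 states
  bd — 4 states
  (bd)* — 6 states
  (bd)*a — 8 states
  ((bd)*a)+ — 10 states
  db(b | d | a) | ((bd)*a)+ — 24 states
  (db(b | d | a) | ((bd)*a)+)b — 26 states

26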